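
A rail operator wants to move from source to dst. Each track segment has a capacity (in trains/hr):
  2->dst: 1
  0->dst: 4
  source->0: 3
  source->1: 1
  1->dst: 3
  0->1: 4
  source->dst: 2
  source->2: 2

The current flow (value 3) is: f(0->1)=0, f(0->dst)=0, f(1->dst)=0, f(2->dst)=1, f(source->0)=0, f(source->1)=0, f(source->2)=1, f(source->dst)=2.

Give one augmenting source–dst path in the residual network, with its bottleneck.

source->0->dst, bottleneck 3

Residual along source->0->dst: source->0: 3, 0->dst: 4.
Bottleneck = min = 3.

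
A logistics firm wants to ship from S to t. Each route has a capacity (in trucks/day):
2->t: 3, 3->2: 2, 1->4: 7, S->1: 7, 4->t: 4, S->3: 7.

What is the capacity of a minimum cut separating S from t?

6

Max flow = 6 (via 2 augmenting paths).
In the residual at optimum, the set reachable from S is {1, 3, 4, S}.
Cut edges: 3->2 (cap 2), 4->t (cap 4). Sum = 6.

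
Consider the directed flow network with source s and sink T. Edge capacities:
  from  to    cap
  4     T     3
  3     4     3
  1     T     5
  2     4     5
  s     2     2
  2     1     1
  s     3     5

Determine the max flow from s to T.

4

Augment s->2->1->T: bottleneck 1. Total 1.
Augment s->2->4->T: bottleneck 1. Total 2.
Augment s->3->4->T: bottleneck 2. Total 4.
No augmenting path remains in the residual graph.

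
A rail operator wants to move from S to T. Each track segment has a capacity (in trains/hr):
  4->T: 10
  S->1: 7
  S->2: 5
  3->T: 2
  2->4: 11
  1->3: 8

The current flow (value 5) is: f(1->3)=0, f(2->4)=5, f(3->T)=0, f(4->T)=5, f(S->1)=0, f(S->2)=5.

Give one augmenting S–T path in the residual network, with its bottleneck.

S->1->3->T, bottleneck 2

Residual along S->1->3->T: S->1: 7, 1->3: 8, 3->T: 2.
Bottleneck = min = 2.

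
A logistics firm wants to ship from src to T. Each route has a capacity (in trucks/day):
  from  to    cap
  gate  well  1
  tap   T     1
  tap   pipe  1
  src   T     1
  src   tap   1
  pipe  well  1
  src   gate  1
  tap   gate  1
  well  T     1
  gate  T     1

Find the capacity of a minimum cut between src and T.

Max flow = 3 (via 3 augmenting paths).
In the residual at optimum, the set reachable from src is {src}.
Cut edges: src→tap (cap 1), src→gate (cap 1), src→T (cap 1). Sum = 3.

3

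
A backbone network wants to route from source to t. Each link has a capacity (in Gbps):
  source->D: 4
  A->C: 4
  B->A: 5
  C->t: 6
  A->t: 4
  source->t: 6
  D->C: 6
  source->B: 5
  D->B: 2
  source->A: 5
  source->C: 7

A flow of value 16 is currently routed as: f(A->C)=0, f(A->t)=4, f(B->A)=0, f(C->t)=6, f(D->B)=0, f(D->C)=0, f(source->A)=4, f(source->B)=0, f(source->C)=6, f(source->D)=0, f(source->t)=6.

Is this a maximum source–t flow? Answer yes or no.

Yes

Residual reachable from source: {A, B, C, D, source}; t is not reachable.
Saturated cut: source->t, A->t, C->t with total capacity 16 = current flow value. Flow is maximum.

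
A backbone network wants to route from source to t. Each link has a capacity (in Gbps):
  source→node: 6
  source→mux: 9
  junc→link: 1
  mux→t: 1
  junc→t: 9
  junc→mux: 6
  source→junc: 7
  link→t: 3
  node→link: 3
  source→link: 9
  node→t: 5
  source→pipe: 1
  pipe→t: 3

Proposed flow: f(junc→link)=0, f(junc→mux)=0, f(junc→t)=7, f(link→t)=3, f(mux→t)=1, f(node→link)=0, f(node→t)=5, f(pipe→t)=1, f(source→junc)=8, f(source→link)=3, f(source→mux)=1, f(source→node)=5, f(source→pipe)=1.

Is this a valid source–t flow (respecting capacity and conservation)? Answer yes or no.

Capacity violated on source→junc: flow 8 > capacity 7.

No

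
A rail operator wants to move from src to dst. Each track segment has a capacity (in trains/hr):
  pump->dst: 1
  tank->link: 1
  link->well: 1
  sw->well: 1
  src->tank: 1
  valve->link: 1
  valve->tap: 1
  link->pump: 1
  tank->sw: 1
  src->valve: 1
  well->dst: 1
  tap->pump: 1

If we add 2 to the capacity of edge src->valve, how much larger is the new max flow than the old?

0

Original max flow = 2.
Even with extra capacity on src->valve, another cut of capacity 2 remains binding.
New max flow = 2. Increase = 0.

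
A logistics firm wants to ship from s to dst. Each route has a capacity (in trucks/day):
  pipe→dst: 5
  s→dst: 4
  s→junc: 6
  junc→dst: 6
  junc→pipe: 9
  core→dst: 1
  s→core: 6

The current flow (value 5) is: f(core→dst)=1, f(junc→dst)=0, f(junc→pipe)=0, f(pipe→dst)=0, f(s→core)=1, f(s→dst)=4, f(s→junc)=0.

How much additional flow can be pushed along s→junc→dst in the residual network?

6

Residual capacities along the path: s→junc: 6, junc→dst: 6.
Minimum is 6.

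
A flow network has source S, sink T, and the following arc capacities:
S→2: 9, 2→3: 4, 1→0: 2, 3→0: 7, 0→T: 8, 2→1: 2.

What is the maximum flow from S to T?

6

Augment S→2→1→0→T: bottleneck 2. Total 2.
Augment S→2→3→0→T: bottleneck 4. Total 6.
No augmenting path remains in the residual graph.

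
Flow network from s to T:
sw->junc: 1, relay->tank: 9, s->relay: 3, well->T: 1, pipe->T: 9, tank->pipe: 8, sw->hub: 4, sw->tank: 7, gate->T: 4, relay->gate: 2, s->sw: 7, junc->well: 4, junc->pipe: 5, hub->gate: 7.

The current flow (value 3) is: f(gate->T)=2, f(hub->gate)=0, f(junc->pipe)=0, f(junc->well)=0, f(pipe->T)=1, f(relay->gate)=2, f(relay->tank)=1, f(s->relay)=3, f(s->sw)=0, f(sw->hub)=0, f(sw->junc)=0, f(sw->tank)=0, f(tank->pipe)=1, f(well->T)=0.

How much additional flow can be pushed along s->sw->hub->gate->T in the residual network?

Residual capacities along the path: s->sw: 7, sw->hub: 4, hub->gate: 7, gate->T: 2.
Minimum is 2.

2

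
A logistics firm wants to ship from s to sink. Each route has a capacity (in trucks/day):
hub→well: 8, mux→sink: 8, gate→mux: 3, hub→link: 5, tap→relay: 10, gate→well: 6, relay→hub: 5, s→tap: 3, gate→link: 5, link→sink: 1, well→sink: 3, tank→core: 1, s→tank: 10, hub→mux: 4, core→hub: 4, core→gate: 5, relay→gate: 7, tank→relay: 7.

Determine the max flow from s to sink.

Augment s→tank→relay→gate→mux→sink: bottleneck 3. Total 3.
Augment s→tank→relay→gate→well→sink: bottleneck 3. Total 6.
Augment s→tank→relay→gate→link→sink: bottleneck 1. Total 7.
Augment s→tank→core→hub→mux→sink: bottleneck 1. Total 8.
Augment s→tap→relay→hub→mux→sink: bottleneck 3. Total 11.
No augmenting path remains in the residual graph.

11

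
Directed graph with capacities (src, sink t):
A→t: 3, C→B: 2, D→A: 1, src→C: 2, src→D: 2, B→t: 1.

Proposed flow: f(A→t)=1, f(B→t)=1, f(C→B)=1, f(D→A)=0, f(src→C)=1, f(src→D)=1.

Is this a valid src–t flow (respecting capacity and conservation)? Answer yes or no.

No

Conservation fails at D: inflow 1 ≠ outflow 0.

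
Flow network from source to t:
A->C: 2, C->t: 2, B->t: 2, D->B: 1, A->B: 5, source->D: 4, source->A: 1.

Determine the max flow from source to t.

Augment source->D->B->t: bottleneck 1. Total 1.
Augment source->A->B->t: bottleneck 1. Total 2.
No augmenting path remains in the residual graph.

2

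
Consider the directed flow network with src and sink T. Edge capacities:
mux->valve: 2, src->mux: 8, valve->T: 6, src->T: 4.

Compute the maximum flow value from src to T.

6

Augment src->T: bottleneck 4. Total 4.
Augment src->mux->valve->T: bottleneck 2. Total 6.
No augmenting path remains in the residual graph.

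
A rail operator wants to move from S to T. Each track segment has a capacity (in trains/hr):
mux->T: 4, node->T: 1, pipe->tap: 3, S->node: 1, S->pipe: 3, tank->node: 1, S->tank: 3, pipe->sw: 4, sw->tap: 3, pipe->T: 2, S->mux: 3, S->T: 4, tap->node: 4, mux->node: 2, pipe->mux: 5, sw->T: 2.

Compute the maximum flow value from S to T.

11

Augment S->T: bottleneck 4. Total 4.
Augment S->pipe->T: bottleneck 2. Total 6.
Augment S->mux->T: bottleneck 3. Total 9.
Augment S->node->T: bottleneck 1. Total 10.
Augment S->pipe->sw->T: bottleneck 1. Total 11.
No augmenting path remains in the residual graph.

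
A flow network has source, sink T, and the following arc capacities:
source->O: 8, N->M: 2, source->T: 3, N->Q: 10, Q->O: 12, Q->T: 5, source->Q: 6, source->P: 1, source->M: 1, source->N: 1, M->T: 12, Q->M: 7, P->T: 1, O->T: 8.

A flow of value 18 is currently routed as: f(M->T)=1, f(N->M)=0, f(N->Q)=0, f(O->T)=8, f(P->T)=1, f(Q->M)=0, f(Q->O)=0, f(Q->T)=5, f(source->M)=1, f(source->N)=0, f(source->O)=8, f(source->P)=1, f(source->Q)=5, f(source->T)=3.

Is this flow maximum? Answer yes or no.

No

Residual path source->N->M->T has bottleneck 1 > 0.
Pushing 1 along it raises the flow to 19, so the given flow is not maximum.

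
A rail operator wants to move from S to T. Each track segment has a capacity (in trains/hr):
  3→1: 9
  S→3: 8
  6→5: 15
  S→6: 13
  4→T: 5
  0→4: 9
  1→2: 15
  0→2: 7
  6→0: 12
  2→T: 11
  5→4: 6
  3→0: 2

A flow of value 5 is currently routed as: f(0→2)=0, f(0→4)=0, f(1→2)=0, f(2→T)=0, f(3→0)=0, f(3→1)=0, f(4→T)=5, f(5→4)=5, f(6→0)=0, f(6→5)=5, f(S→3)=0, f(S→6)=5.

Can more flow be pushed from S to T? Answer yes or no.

Residual path S→6→0→2→T has bottleneck 7 > 0.
Pushing 7 along it raises the flow to 12, so the given flow is not maximum.

Yes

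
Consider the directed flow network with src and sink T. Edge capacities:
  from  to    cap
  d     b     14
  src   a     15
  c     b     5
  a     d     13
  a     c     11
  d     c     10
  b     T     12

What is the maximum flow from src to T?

12

Augment src->a->d->b->T: bottleneck 12. Total 12.
No augmenting path remains in the residual graph.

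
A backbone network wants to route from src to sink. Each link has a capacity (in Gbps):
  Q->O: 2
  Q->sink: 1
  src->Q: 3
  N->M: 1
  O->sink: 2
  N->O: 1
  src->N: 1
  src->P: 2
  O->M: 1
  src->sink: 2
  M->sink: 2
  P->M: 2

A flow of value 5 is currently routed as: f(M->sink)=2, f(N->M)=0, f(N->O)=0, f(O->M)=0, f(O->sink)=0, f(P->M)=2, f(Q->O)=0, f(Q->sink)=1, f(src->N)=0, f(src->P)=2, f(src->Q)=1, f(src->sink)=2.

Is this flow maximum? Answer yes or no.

No

Residual path src->N->O->sink has bottleneck 1 > 0.
Pushing 1 along it raises the flow to 6, so the given flow is not maximum.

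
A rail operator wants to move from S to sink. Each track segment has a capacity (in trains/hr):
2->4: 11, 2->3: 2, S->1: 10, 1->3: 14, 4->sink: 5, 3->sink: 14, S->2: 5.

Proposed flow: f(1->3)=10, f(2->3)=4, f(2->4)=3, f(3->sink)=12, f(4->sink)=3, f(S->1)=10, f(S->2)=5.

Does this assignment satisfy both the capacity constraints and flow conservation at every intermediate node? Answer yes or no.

Capacity violated on 2->3: flow 4 > capacity 2.

No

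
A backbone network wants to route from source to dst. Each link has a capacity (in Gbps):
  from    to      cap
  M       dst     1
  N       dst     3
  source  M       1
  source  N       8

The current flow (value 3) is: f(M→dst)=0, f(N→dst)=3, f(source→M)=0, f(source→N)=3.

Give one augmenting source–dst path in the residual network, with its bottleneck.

Residual along source→M→dst: source→M: 1, M→dst: 1.
Bottleneck = min = 1.

source→M→dst, bottleneck 1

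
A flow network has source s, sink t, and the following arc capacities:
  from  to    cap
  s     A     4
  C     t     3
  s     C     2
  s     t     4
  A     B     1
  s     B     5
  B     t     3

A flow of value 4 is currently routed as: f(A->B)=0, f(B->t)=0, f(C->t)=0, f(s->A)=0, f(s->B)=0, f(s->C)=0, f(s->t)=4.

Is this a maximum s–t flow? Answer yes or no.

Residual path s->C->t has bottleneck 2 > 0.
Pushing 2 along it raises the flow to 6, so the given flow is not maximum.

No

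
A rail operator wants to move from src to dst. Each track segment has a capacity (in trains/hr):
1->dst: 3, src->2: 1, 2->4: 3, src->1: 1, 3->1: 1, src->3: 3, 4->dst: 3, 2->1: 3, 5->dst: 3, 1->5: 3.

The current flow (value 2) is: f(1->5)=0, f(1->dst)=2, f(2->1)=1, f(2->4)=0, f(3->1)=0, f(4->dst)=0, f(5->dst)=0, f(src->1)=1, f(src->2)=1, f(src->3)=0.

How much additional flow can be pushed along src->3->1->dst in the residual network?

Residual capacities along the path: src->3: 3, 3->1: 1, 1->dst: 1.
Minimum is 1.

1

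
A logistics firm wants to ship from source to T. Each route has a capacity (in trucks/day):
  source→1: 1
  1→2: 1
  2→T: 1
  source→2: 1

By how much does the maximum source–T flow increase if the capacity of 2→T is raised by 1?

1

Original max flow = 1.
After raising cap(2→T), augmenting paths through that edge carry 1 more unit.
New max flow = 2. Increase = 1.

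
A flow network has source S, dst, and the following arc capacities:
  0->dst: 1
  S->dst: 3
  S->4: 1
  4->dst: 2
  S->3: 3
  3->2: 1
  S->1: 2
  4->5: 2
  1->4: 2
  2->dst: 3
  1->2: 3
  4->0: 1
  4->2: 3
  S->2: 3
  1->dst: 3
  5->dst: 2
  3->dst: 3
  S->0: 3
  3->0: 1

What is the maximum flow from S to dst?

13

Augment S->dst: bottleneck 3. Total 3.
Augment S->3->dst: bottleneck 3. Total 6.
Augment S->1->dst: bottleneck 2. Total 8.
Augment S->4->dst: bottleneck 1. Total 9.
Augment S->2->dst: bottleneck 3. Total 12.
Augment S->0->dst: bottleneck 1. Total 13.
No augmenting path remains in the residual graph.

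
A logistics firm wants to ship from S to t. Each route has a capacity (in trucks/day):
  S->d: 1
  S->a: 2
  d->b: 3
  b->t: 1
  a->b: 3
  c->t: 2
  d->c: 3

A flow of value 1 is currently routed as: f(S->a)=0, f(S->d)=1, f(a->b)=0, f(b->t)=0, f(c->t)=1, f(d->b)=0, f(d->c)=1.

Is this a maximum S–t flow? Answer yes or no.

No

Residual path S->a->b->t has bottleneck 1 > 0.
Pushing 1 along it raises the flow to 2, so the given flow is not maximum.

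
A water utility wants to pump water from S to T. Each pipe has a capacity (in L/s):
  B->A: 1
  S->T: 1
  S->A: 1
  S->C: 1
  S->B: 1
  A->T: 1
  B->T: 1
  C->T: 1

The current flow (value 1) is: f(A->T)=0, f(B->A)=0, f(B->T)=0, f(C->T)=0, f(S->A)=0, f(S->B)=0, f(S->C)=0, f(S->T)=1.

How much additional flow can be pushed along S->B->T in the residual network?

1

Residual capacities along the path: S->B: 1, B->T: 1.
Minimum is 1.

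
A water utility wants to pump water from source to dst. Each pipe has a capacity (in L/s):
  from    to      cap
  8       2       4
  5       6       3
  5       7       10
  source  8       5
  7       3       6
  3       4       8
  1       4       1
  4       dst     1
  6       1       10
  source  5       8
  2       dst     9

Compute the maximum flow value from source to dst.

5

Augment source->8->2->dst: bottleneck 4. Total 4.
Augment source->5->7->3->4->dst: bottleneck 1. Total 5.
No augmenting path remains in the residual graph.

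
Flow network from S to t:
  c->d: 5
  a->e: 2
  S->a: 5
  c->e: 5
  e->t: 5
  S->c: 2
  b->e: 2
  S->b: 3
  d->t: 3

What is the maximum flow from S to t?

6

Augment S->b->e->t: bottleneck 2. Total 2.
Augment S->a->e->t: bottleneck 2. Total 4.
Augment S->c->e->t: bottleneck 1. Total 5.
Augment S->c->d->t: bottleneck 1. Total 6.
No augmenting path remains in the residual graph.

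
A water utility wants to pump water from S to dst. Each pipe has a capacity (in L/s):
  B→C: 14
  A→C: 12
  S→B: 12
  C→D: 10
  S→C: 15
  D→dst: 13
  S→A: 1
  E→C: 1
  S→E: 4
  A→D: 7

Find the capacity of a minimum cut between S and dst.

Max flow = 11 (via 2 augmenting paths).
In the residual at optimum, the set reachable from S is {B, C, E, S}.
Cut edges: S→A (cap 1), C→D (cap 10). Sum = 11.

11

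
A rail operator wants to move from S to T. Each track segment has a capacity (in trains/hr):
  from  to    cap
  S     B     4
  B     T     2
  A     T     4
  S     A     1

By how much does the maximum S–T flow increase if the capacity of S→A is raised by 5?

Original max flow = 3.
After raising cap(S→A), augmenting paths through that edge carry 3 more units.
New max flow = 6. Increase = 3.

3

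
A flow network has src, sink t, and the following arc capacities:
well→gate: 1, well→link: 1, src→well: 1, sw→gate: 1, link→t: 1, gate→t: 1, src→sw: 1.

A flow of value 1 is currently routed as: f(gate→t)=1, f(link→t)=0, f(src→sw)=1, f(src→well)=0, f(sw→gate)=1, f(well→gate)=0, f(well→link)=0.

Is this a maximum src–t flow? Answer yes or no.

No

Residual path src→well→link→t has bottleneck 1 > 0.
Pushing 1 along it raises the flow to 2, so the given flow is not maximum.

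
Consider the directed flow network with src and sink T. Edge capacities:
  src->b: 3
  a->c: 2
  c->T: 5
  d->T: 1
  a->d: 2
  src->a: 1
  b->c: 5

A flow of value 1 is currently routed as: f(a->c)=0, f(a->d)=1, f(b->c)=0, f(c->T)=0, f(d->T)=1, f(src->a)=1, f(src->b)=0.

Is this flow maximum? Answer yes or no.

No

Residual path src->b->c->T has bottleneck 3 > 0.
Pushing 3 along it raises the flow to 4, so the given flow is not maximum.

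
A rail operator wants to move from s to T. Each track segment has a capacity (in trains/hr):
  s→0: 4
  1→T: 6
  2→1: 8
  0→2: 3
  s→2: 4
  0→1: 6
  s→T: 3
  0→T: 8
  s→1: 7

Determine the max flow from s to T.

13

Augment s→T: bottleneck 3. Total 3.
Augment s→0→T: bottleneck 4. Total 7.
Augment s→1→T: bottleneck 6. Total 13.
No augmenting path remains in the residual graph.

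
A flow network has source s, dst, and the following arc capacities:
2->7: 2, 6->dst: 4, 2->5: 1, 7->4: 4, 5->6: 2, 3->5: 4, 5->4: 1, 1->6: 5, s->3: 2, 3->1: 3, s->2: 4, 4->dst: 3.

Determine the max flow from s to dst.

Augment s->3->1->6->dst: bottleneck 2. Total 2.
Augment s->2->5->6->dst: bottleneck 1. Total 3.
Augment s->2->7->4->dst: bottleneck 2. Total 5.
No augmenting path remains in the residual graph.

5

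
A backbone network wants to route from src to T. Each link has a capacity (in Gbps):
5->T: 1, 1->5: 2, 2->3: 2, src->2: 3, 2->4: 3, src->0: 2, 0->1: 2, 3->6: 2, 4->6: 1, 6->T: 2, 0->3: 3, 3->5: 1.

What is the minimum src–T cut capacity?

3

Max flow = 3 (via 3 augmenting paths).
In the residual at optimum, the set reachable from src is {0, 1, 2, 3, 4, 5, 6, src}.
Cut edges: 5->T (cap 1), 6->T (cap 2). Sum = 3.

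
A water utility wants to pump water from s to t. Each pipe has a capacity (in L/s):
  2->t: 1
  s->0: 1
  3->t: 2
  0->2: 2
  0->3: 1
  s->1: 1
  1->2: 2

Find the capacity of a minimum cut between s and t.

2

Max flow = 2 (via 2 augmenting paths).
In the residual at optimum, the set reachable from s is {s}.
Cut edges: s->1 (cap 1), s->0 (cap 1). Sum = 2.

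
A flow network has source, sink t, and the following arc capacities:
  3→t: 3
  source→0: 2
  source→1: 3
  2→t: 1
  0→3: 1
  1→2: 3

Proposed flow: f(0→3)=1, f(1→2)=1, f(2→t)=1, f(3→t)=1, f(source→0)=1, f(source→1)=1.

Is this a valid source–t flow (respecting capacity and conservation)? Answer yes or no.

Every edge has 0 ≤ f(e) ≤ cap(e).
At each intermediate node, inflow equals outflow.

Yes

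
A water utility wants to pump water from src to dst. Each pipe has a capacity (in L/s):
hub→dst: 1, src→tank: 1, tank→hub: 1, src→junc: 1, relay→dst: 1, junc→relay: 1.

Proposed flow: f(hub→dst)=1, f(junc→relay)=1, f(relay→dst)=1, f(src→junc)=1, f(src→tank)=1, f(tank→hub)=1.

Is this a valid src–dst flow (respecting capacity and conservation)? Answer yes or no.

Yes

Every edge has 0 ≤ f(e) ≤ cap(e).
At each intermediate node, inflow equals outflow.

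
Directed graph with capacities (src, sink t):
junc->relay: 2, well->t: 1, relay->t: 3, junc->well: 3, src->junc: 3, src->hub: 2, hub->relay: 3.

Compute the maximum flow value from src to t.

Augment src->junc->well->t: bottleneck 1. Total 1.
Augment src->junc->relay->t: bottleneck 2. Total 3.
Augment src->hub->relay->t: bottleneck 1. Total 4.
No augmenting path remains in the residual graph.

4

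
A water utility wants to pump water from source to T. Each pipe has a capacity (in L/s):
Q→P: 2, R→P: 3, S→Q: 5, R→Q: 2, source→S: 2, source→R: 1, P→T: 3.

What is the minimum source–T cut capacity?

3

Max flow = 3 (via 2 augmenting paths).
In the residual at optimum, the set reachable from source is {source}.
Cut edges: source→S (cap 2), source→R (cap 1). Sum = 3.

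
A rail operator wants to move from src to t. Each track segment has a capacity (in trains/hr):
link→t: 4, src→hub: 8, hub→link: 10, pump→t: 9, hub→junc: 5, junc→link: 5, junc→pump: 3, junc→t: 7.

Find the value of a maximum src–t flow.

Augment src→hub→junc→t: bottleneck 5. Total 5.
Augment src→hub→link→t: bottleneck 3. Total 8.
No augmenting path remains in the residual graph.

8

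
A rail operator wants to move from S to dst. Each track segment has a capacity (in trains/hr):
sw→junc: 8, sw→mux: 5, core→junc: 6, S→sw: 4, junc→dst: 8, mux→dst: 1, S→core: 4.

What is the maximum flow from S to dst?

8

Augment S→sw→mux→dst: bottleneck 1. Total 1.
Augment S→sw→junc→dst: bottleneck 3. Total 4.
Augment S→core→junc→dst: bottleneck 4. Total 8.
No augmenting path remains in the residual graph.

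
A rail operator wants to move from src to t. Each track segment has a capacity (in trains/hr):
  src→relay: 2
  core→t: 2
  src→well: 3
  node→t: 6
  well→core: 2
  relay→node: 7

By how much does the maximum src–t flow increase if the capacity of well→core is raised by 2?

Original max flow = 4.
Even with extra capacity on well→core, another cut of capacity 4 remains binding.
New max flow = 4. Increase = 0.

0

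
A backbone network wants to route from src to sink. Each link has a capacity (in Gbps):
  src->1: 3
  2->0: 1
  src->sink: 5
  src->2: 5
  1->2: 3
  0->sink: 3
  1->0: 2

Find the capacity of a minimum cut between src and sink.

8

Max flow = 8 (via 3 augmenting paths).
In the residual at optimum, the set reachable from src is {1, 2, src}.
Cut edges: src->sink (cap 5), 1->0 (cap 2), 2->0 (cap 1). Sum = 8.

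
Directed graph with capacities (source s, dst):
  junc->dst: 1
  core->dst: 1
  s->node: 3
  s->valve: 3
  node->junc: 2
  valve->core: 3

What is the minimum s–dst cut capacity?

2

Max flow = 2 (via 2 augmenting paths).
In the residual at optimum, the set reachable from s is {core, junc, node, s, valve}.
Cut edges: core->dst (cap 1), junc->dst (cap 1). Sum = 2.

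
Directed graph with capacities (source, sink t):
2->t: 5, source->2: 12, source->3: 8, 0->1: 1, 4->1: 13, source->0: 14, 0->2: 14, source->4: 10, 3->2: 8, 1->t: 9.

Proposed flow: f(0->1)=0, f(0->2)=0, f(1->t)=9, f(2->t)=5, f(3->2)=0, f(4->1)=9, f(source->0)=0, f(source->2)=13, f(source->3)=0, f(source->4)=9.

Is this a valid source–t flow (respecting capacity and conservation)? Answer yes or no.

No

Capacity violated on source->2: flow 13 > capacity 12.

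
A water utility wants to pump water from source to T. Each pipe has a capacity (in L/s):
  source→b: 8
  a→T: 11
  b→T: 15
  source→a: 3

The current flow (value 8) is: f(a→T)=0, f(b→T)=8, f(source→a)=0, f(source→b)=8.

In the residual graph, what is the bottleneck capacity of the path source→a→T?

Residual capacities along the path: source→a: 3, a→T: 11.
Minimum is 3.

3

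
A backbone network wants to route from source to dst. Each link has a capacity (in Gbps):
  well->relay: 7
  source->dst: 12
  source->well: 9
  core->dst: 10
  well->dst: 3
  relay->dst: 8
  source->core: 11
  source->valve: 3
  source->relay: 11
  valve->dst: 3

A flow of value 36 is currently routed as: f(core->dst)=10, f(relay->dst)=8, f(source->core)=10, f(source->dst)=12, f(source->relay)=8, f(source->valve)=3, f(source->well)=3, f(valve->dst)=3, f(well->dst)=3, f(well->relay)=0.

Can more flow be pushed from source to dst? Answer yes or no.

No

Residual reachable from source: {core, relay, source, well}; dst is not reachable.
Saturated cut: source->valve, source->dst, well->dst, relay->dst, core->dst with total capacity 36 = current flow value. Flow is maximum.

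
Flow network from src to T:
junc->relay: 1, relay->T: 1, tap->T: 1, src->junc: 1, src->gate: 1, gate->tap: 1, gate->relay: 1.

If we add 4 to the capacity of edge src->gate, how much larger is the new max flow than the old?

Original max flow = 2.
Even with extra capacity on src->gate, another cut of capacity 2 remains binding.
New max flow = 2. Increase = 0.

0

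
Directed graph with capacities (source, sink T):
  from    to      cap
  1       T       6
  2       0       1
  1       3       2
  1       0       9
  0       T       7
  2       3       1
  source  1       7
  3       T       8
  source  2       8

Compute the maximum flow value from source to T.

9

Augment source→1→T: bottleneck 6. Total 6.
Augment source→2→3→T: bottleneck 1. Total 7.
Augment source→2→0→T: bottleneck 1. Total 8.
Augment source→1→3→T: bottleneck 1. Total 9.
No augmenting path remains in the residual graph.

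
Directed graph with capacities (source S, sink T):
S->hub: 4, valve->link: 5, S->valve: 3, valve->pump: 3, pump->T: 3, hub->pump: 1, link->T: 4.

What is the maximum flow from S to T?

4

Augment S->valve->link->T: bottleneck 3. Total 3.
Augment S->hub->pump->T: bottleneck 1. Total 4.
No augmenting path remains in the residual graph.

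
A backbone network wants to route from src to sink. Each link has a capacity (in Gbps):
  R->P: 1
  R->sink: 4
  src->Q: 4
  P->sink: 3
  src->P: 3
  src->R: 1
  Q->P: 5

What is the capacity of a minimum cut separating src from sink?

Max flow = 4 (via 2 augmenting paths).
In the residual at optimum, the set reachable from src is {P, Q, src}.
Cut edges: src->R (cap 1), P->sink (cap 3). Sum = 4.

4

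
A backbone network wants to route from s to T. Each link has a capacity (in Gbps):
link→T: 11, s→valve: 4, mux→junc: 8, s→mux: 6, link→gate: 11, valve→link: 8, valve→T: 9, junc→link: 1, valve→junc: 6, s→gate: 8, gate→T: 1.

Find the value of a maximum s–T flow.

6

Augment s→valve→T: bottleneck 4. Total 4.
Augment s→gate→T: bottleneck 1. Total 5.
Augment s→mux→junc→link→T: bottleneck 1. Total 6.
No augmenting path remains in the residual graph.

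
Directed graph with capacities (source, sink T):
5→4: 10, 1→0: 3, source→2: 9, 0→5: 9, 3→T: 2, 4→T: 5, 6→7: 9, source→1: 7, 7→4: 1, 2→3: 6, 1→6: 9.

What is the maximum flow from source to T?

Augment source→2→3→T: bottleneck 2. Total 2.
Augment source→1→6→7→4→T: bottleneck 1. Total 3.
Augment source→1→0→5→4→T: bottleneck 3. Total 6.
No augmenting path remains in the residual graph.

6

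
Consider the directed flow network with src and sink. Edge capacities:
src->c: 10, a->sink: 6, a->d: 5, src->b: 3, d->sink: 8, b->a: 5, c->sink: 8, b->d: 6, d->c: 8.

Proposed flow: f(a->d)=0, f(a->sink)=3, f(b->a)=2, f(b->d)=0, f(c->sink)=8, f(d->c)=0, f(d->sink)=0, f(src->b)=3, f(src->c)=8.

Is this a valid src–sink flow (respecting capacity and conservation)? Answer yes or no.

No

Conservation fails at b: inflow 3 ≠ outflow 2.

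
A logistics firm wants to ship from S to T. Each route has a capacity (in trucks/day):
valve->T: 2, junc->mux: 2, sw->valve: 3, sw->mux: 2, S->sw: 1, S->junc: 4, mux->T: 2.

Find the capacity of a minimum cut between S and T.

3

Max flow = 3 (via 2 augmenting paths).
In the residual at optimum, the set reachable from S is {S, junc}.
Cut edges: S->sw (cap 1), junc->mux (cap 2). Sum = 3.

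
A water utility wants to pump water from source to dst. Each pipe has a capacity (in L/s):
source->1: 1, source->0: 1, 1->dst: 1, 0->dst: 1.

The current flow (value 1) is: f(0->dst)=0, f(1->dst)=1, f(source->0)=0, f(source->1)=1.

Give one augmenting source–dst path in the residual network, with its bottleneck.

source->0->dst, bottleneck 1

Residual along source->0->dst: source->0: 1, 0->dst: 1.
Bottleneck = min = 1.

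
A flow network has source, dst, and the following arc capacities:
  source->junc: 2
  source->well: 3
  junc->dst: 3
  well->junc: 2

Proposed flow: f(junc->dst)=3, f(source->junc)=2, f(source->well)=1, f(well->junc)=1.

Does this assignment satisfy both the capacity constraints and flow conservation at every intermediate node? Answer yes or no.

Yes

Every edge has 0 ≤ f(e) ≤ cap(e).
At each intermediate node, inflow equals outflow.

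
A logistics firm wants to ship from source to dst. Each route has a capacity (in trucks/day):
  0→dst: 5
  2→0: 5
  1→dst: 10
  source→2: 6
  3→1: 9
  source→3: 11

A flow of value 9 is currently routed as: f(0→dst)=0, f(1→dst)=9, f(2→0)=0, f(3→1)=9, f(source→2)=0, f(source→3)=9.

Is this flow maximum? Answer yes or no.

No

Residual path source→2→0→dst has bottleneck 5 > 0.
Pushing 5 along it raises the flow to 14, so the given flow is not maximum.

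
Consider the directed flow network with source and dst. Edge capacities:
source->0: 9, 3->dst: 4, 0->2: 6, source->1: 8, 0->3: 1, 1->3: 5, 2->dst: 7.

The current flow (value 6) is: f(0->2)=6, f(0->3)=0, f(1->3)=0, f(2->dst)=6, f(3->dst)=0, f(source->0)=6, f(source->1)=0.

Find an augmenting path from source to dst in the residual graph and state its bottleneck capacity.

Residual along source->0->3->dst: source->0: 3, 0->3: 1, 3->dst: 4.
Bottleneck = min = 1.

source->0->3->dst, bottleneck 1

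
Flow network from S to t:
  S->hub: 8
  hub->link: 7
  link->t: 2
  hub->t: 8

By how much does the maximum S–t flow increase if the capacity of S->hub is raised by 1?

1

Original max flow = 8.
After raising cap(S->hub), augmenting paths through that edge carry 1 more unit.
New max flow = 9. Increase = 1.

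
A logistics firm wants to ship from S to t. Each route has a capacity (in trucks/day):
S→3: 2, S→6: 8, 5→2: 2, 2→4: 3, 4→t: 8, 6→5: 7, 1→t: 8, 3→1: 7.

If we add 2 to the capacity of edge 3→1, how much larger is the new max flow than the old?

Original max flow = 4.
Edge 3→1 does not cross the min cut (source side {5, 6, S}), so extra capacity there cannot help.
New max flow = 4. Increase = 0.

0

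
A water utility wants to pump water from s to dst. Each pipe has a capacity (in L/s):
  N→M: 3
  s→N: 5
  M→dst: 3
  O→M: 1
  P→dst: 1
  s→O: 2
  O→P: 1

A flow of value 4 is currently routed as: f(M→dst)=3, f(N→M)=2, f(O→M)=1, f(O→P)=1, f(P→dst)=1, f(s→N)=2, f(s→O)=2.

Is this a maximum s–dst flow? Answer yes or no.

Yes

Residual reachable from s: {M, N, O, s}; dst is not reachable.
Saturated cut: O→P, M→dst with total capacity 4 = current flow value. Flow is maximum.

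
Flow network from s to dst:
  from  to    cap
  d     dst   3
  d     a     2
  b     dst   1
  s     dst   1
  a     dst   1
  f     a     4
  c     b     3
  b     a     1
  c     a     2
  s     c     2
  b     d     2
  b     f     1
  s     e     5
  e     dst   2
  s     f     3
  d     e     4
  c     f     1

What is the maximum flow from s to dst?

6

Augment s->dst: bottleneck 1. Total 1.
Augment s->e->dst: bottleneck 2. Total 3.
Augment s->c->b->dst: bottleneck 1. Total 4.
Augment s->c->a->dst: bottleneck 1. Total 5.
Augment s->f->a->c->b->d->dst: bottleneck 1. Total 6.
No augmenting path remains in the residual graph.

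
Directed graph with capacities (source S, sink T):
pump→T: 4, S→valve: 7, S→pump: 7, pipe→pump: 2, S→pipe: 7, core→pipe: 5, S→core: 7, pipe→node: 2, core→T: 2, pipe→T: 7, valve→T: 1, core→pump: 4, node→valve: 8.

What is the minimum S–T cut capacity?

Max flow = 14 (via 4 augmenting paths).
In the residual at optimum, the set reachable from S is {S, core, node, pipe, pump, valve}.
Cut edges: core→T (cap 2), pipe→T (cap 7), pump→T (cap 4), valve→T (cap 1). Sum = 14.

14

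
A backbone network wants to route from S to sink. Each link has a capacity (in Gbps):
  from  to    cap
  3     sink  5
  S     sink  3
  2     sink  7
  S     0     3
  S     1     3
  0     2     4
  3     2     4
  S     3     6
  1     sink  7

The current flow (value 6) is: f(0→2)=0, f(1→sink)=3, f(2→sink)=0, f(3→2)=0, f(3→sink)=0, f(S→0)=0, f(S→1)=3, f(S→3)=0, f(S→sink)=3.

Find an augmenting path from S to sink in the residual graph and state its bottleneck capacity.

Residual along S→3→sink: S→3: 6, 3→sink: 5.
Bottleneck = min = 5.

S→3→sink, bottleneck 5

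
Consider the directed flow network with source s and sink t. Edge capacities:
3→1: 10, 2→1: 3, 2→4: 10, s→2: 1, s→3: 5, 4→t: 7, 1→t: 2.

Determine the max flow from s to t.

Augment s→2→4→t: bottleneck 1. Total 1.
Augment s→3→1→t: bottleneck 2. Total 3.
No augmenting path remains in the residual graph.

3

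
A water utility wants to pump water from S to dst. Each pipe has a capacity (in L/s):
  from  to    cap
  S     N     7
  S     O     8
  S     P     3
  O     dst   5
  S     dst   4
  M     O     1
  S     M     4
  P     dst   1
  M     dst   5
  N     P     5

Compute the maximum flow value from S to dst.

Augment S->dst: bottleneck 4. Total 4.
Augment S->P->dst: bottleneck 1. Total 5.
Augment S->M->dst: bottleneck 4. Total 9.
Augment S->O->dst: bottleneck 5. Total 14.
No augmenting path remains in the residual graph.

14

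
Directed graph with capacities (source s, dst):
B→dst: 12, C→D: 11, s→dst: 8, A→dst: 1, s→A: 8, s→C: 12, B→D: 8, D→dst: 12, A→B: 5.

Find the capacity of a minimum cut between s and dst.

25

Max flow = 25 (via 4 augmenting paths).
In the residual at optimum, the set reachable from s is {A, C, s}.
Cut edges: s→dst (cap 8), A→B (cap 5), A→dst (cap 1), C→D (cap 11). Sum = 25.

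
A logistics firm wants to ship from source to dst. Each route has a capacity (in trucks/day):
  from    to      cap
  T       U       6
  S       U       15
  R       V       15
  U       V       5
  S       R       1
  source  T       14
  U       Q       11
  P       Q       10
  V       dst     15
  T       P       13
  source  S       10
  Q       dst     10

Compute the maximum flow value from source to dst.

16

Augment source→T→P→Q→dst: bottleneck 10. Total 10.
Augment source→T→U→V→dst: bottleneck 4. Total 14.
Augment source→S→U→V→dst: bottleneck 1. Total 15.
Augment source→S→R→V→dst: bottleneck 1. Total 16.
No augmenting path remains in the residual graph.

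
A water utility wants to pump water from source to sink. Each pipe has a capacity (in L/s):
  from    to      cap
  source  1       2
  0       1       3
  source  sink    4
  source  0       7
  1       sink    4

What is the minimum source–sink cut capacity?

Max flow = 8 (via 3 augmenting paths).
In the residual at optimum, the set reachable from source is {0, 1, source}.
Cut edges: source→sink (cap 4), 1→sink (cap 4). Sum = 8.

8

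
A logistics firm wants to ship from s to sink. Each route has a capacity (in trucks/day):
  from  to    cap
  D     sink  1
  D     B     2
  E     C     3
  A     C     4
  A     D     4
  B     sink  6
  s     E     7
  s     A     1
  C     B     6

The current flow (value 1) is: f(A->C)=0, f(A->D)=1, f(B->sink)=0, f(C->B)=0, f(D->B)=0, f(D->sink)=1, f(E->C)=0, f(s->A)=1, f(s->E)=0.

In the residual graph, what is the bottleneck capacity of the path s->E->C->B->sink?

Residual capacities along the path: s->E: 7, E->C: 3, C->B: 6, B->sink: 6.
Minimum is 3.

3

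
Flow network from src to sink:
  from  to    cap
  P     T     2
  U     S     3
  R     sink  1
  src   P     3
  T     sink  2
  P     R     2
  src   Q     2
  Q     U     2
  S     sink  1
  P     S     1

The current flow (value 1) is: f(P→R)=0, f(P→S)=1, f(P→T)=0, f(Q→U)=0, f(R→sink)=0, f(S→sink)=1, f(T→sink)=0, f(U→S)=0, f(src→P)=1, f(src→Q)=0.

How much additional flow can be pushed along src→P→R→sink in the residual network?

1

Residual capacities along the path: src→P: 2, P→R: 2, R→sink: 1.
Minimum is 1.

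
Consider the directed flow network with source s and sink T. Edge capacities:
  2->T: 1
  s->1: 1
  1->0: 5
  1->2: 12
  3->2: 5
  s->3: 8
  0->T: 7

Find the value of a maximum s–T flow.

Augment s->3->2->T: bottleneck 1. Total 1.
Augment s->1->0->T: bottleneck 1. Total 2.
No augmenting path remains in the residual graph.

2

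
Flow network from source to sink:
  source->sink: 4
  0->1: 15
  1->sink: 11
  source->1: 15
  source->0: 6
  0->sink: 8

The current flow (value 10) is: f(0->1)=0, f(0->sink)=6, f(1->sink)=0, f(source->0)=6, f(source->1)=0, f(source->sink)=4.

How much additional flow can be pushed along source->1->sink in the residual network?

Residual capacities along the path: source->1: 15, 1->sink: 11.
Minimum is 11.

11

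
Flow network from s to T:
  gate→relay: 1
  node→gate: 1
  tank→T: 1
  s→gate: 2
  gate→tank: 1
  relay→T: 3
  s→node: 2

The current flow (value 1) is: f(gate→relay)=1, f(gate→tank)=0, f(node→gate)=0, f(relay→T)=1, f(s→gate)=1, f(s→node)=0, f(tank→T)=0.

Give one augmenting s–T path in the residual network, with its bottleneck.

s→gate→tank→T, bottleneck 1

Residual along s→gate→tank→T: s→gate: 1, gate→tank: 1, tank→T: 1.
Bottleneck = min = 1.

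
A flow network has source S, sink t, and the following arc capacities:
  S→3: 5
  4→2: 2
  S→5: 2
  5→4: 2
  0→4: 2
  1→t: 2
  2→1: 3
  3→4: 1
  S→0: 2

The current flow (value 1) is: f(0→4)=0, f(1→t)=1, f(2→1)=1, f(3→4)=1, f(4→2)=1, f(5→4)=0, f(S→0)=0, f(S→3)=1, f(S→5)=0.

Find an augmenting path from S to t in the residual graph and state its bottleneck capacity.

S→0→4→2→1→t, bottleneck 1

Residual along S→0→4→2→1→t: S→0: 2, 0→4: 2, 4→2: 1, 2→1: 2, 1→t: 1.
Bottleneck = min = 1.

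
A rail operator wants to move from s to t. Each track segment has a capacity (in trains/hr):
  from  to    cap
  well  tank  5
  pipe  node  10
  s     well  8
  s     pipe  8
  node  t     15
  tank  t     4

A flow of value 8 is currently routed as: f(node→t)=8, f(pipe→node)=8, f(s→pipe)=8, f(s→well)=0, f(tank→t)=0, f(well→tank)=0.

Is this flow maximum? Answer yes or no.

Residual path s→well→tank→t has bottleneck 4 > 0.
Pushing 4 along it raises the flow to 12, so the given flow is not maximum.

No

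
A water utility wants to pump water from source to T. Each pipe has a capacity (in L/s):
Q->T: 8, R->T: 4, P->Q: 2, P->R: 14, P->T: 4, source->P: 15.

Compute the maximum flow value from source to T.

Augment source->P->T: bottleneck 4. Total 4.
Augment source->P->R->T: bottleneck 4. Total 8.
Augment source->P->Q->T: bottleneck 2. Total 10.
No augmenting path remains in the residual graph.

10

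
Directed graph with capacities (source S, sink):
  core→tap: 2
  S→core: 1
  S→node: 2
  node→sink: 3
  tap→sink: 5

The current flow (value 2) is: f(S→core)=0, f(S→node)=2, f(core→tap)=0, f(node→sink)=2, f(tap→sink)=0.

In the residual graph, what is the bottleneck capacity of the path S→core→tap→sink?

1

Residual capacities along the path: S→core: 1, core→tap: 2, tap→sink: 5.
Minimum is 1.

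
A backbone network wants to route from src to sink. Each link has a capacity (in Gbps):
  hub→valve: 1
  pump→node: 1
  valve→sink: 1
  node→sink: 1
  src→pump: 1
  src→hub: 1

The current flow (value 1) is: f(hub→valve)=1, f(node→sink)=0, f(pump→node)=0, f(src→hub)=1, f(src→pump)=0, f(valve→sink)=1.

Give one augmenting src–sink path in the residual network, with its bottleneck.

src→pump→node→sink, bottleneck 1

Residual along src→pump→node→sink: src→pump: 1, pump→node: 1, node→sink: 1.
Bottleneck = min = 1.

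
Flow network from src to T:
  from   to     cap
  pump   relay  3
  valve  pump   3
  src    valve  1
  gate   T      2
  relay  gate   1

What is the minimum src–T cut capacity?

Max flow = 1 (via 1 augmenting path).
In the residual at optimum, the set reachable from src is {src}.
Cut edges: src->valve (cap 1). Sum = 1.

1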